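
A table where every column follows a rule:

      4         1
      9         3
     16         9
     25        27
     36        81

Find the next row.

49  243

For the first component, perfect squares: 2², 3², 4², …: 4, 9, 16, 25, 36 → 49.
Second component: ×3 each step; 1, 3, 9, 27, 81 → 243.
So the next row is 49  243.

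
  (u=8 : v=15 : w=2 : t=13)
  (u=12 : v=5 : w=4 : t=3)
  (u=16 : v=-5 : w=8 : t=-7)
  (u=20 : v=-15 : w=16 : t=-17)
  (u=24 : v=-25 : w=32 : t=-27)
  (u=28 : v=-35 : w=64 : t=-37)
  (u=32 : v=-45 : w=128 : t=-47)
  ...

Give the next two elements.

(u=36 : v=-55 : w=256 : t=-57), (u=40 : v=-65 : w=512 : t=-67)

U goes 8, 12, 16, 20, 24, 28, 32 → 36 → 40 (+4 each step).
V: −10 each step, so 15, 5, -5, -15, -25, -35, -45 → -55 → -65.
W: ×2 each step, so 2, 4, 8, 16, 32, 64, 128 → 256 → 512.
T goes 13, 3, -7, -17, -27, -37, -47 → -57 → -67 (always 2 less than the v).
Putting the parts together: (u=36 : v=-55 : w=256 : t=-57) and then (u=40 : v=-65 : w=512 : t=-67).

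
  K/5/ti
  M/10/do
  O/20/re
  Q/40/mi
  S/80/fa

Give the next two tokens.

Letter — letters move forward 2 places in the alphabet: K, M, O, Q, S → U → W.
Second component: 5, 10, 20, 40, 80 → 160 → 320 (×2 each step).
Note: runs through the solfège scale do→ti; ti, do, re, mi, fa → sol → la.
Putting the parts together: U/160/sol and then W/320/la.

U/160/sol, W/320/la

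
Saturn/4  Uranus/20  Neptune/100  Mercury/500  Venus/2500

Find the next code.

For the planet, runs through the planets Mercury→Neptune: Saturn, Uranus, Neptune, Mercury, Venus → Earth.
Second component goes 4, 20, 100, 500, 2500 → 12500 (×5 each step).
So the next code is Earth/12500.

Earth/12500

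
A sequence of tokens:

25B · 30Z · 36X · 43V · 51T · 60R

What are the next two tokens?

70P, 81N

First component — differences are 5, 6, 7, … (increasing by 1 each time): 25, 30, 36, 43, 51, 60 → 70 → 81.
Letter — letters move back 2 places in the alphabet, wrapping A→Z: B, Z, X, V, T, R → P → N.
Putting the parts together: 70P and then 81N.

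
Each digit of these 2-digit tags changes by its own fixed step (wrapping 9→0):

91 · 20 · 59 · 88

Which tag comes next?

For the first digit, +3 each step, mod 10: 9, 2, 5, 8 → 1.
For the second digit, −1 each step, mod 10: 1, 0, 9, 8 → 7.
So the next tag is 17.

17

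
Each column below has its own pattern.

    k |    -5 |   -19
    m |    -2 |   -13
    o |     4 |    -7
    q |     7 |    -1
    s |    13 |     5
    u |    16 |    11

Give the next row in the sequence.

Letter: letters move forward 2 places in the alphabet, so k, m, o, q, s, u → w.
Second component: alternating steps +3, +6, +3, +6, …, so -5, -2, 4, 7, 13, 16 → 22.
Third component goes -19, -13, -7, -1, 5, 11 → 17 (+6 each step).
So the next row is w  22  17.

w  22  17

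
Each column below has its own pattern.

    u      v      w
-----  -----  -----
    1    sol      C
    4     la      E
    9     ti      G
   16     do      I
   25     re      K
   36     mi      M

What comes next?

For the column u, perfect squares: 1², 2², 3², …: 1, 4, 9, 16, 25, 36 → 49.
Column v — runs through the solfège scale do→ti: sol, la, ti, do, re, mi → fa.
Column w: letters move forward 2 places in the alphabet, so C, E, G, I, K, M → O.
Combining the parts gives 49  fa  O.

49  fa  O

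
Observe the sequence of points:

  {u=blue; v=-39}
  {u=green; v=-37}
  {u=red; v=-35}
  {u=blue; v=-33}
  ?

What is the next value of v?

U: blue, green, red, blue → green (repeats blue → green → red).
V: +2 each step; -39, -37, -35, -33 → -31.

-31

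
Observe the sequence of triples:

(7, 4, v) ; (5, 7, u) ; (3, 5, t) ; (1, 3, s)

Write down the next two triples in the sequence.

(-1, 1, r), (-3, -1, q)

First part — −2 each step: 7, 5, 3, 1 → -1 → -3.
Second part: always the previous value of the first part, so 4, 7, 5, 3 → 1 → -1.
Letter: v, u, t, s → r → q (letters move back 1 place in the alphabet).
So the next two triples are (-1, 1, r) and (-3, -1, q).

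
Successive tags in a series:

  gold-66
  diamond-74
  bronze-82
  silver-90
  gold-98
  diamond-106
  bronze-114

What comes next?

Rank — repeats gold → diamond → bronze → silver: gold, diamond, bronze, silver, gold, diamond, bronze → silver.
Second component: +8 each step; 66, 74, 82, 90, 98, 106, 114 → 122.
Putting it together: silver-122.

silver-122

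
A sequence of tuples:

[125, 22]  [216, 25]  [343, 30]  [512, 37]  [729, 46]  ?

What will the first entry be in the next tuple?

For the first entry, perfect cubes: 5³, 6³, 7³, …: 125, 216, 343, 512, 729 → 1000.

1000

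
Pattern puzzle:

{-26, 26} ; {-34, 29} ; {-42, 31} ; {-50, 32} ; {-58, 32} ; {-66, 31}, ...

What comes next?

First part: -26, -34, -42, -50, -58, -66 → -74 (−8 each step).
Second part goes 26, 29, 31, 32, 32, 31 → 29 (differences are 3, 2, 1, … (decreasing by 1 each time)).
Combining the parts gives {-74, 29}.

{-74, 29}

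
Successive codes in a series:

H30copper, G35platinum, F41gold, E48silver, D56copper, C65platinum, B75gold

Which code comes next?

A86silver

Letter: letters move back 1 place in the alphabet, so H, G, F, E, D, C, B → A.
For the second component, differences are 5, 6, 7, … (increasing by 1 each time): 30, 35, 41, 48, 56, 65, 75 → 86.
Metal goes copper, platinum, gold, silver, copper, platinum, gold → silver (repeats copper → platinum → gold → silver).
Combining the parts gives A86silver.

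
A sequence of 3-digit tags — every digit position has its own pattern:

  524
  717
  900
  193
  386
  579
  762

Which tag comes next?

For the first digit, +2 each step, mod 10: 5, 7, 9, 1, 3, 5, 7 → 9.
Second digit goes 2, 1, 0, 9, 8, 7, 6 → 5 (−1 each step, mod 10).
Third digit: +3 each step, mod 10, so 4, 7, 0, 3, 6, 9, 2 → 5.
Combining the parts gives 955.

955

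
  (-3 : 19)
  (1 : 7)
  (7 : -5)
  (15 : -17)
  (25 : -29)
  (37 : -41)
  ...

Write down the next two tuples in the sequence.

(51 : -53), (67 : -65)

For the first entry, differences are 4, 6, 8, … (increasing by 2 each time): -3, 1, 7, 15, 25, 37 → 51 → 67.
Second entry goes 19, 7, -5, -17, -29, -41 → -53 → -65 (−12 each step).
So the next two tuples are (51 : -53) and (67 : -65).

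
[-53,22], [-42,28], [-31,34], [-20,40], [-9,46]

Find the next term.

[2,52]

For the first coordinate, +11 each step: -53, -42, -31, -20, -9 → 2.
Second coordinate — +6 each step: 22, 28, 34, 40, 46 → 52.
Combining the parts gives [2,52].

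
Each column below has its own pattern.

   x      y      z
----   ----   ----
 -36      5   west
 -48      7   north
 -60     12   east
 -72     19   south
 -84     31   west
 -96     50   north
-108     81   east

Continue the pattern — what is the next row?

-120  131  south

Column x: -36, -48, -60, -72, -84, -96, -108 → -120 (−12 each step).
Column y: each term is the sum of the two before it; 5, 7, 12, 19, 31, 50, 81 → 131.
Column z goes west, north, east, south, west, north, east → south (repeats west → north → east → south).
Combining the parts gives -120  131  south.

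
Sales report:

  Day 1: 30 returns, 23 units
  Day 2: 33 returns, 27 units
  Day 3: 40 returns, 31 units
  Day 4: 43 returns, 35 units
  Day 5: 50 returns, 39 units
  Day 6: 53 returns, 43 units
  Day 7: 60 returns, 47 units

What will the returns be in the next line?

Returns: alternating steps +3, +7, +3, +7, …, so 30, 33, 40, 43, 50, 53, 60 → 63.
Units goes 23, 27, 31, 35, 39, 43, 47 → 51 (+4 each step).

63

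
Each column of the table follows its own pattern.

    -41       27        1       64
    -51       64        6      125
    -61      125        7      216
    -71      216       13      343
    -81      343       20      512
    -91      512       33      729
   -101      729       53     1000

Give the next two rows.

-111  1000  86  1331; -121  1331  139  1728

First component — −10 each step: -41, -51, -61, -71, -81, -91, -101 → -111 → -121.
Second component — perfect cubes: 3³, 4³, 5³, …: 27, 64, 125, 216, 343, 512, 729 → 1000 → 1331.
Third component — each term is the sum of the two before it: 1, 6, 7, 13, 20, 33, 53 → 86 → 139.
For the fourth component, perfect cubes: 4³, 5³, 6³, …: 64, 125, 216, 343, 512, 729, 1000 → 1331 → 1728.
Putting the parts together: -111  1000  86  1331 and then -121  1331  139  1728.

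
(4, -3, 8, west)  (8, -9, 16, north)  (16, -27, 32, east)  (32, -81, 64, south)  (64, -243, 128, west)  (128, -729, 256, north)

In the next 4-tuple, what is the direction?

First value: 4, 8, 16, 32, 64, 128 → 256 (×2 each step).
Second value goes -3, -9, -27, -81, -243, -729 → -2187 (×3 each step).
Third value: 8, 16, 32, 64, 128, 256 → 512 (always 2 × the first value).
Direction goes west, north, east, south, west, north → east (repeats west → north → east → south).

east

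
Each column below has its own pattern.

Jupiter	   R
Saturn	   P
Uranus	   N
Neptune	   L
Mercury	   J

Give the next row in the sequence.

Venus  H

Planet: runs through the planets Mercury→Neptune; Jupiter, Saturn, Uranus, Neptune, Mercury → Venus.
For the letter, letters move back 2 places in the alphabet: R, P, N, L, J → H.
So the next row is Venus  H.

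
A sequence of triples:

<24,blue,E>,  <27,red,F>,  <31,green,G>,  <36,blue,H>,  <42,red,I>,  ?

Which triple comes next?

First part: differences are 3, 4, 5, … (increasing by 1 each time), so 24, 27, 31, 36, 42 → 49.
For the colour, repeats blue → red → green: blue, red, green, blue, red → green.
Letter: letters move forward 1 place in the alphabet; E, F, G, H, I → J.
Combining the parts gives <49,green,J>.

<49,green,J>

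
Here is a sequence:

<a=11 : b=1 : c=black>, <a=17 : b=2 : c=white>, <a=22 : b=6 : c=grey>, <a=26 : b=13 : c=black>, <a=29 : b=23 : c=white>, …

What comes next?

A: differences are 6, 5, 4, … (decreasing by 1 each time); 11, 17, 22, 26, 29 → 31.
B: differences are 1, 4, 7, … (increasing by 3 each time); 1, 2, 6, 13, 23 → 36.
C: repeats black → white → grey; black, white, grey, black, white → grey.
Putting it together: <a=31 : b=36 : c=grey>.

<a=31 : b=36 : c=grey>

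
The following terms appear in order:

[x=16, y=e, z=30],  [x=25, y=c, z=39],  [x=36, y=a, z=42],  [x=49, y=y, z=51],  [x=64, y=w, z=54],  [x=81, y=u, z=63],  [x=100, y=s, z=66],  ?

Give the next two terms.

[x=121, y=q, z=75], [x=144, y=o, z=78]

X goes 16, 25, 36, 49, 64, 81, 100 → 121 → 144 (perfect squares: 4², 5², 6², …).
Y goes e, c, a, y, w, u, s → q → o (letters move back 2 places in the alphabet, wrapping A→Z).
Z — alternating steps +9, +3, +9, +3, …: 30, 39, 42, 51, 54, 63, 66 → 75 → 78.
Putting the parts together: [x=121, y=q, z=75] and then [x=144, y=o, z=78].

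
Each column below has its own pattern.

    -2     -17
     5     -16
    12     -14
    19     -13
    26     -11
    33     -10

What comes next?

First component goes -2, 5, 12, 19, 26, 33 → 40 (+7 each step).
For the second component, alternating steps +1, +2, +1, +2, …: -17, -16, -14, -13, -11, -10 → -8.
Putting it together: 40  -8.

40  -8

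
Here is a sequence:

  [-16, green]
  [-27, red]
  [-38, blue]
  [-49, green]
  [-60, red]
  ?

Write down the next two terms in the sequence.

[-71, blue], [-82, green]

First component: -16, -27, -38, -49, -60 → -71 → -82 (−11 each step).
Colour: green, red, blue, green, red → blue → green (repeats green → red → blue).
So the next two terms are [-71, blue] and [-82, green].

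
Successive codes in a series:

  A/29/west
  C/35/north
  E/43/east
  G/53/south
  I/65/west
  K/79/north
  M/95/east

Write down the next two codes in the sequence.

Letter goes A, C, E, G, I, K, M → O → Q (letters move forward 2 places in the alphabet).
Second component: differences are 6, 8, 10, … (increasing by 2 each time), so 29, 35, 43, 53, 65, 79, 95 → 113 → 133.
Direction — repeats west → north → east → south: west, north, east, south, west, north, east → south → west.
Putting the parts together: O/113/south and then Q/133/west.

O/113/south then Q/133/west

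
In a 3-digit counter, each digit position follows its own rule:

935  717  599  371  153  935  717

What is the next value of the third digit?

9

For the first digit, −2 each step, mod 10: 9, 7, 5, 3, 1, 9, 7 → 5.
Second digit: 3, 1, 9, 7, 5, 3, 1 → 9 (−2 each step, mod 10).
For the third digit, +2 each step, mod 10: 5, 7, 9, 1, 3, 5, 7 → 9.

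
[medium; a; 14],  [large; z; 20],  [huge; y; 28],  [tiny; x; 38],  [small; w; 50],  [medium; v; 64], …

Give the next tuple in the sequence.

[large; u; 80]

Size: repeats medium → large → huge → tiny → small; medium, large, huge, tiny, small, medium → large.
Letter: letters move back 1 place in the alphabet, wrapping A→Z, so a, z, y, x, w, v → u.
Third value goes 14, 20, 28, 38, 50, 64 → 80 (differences are 6, 8, 10, … (increasing by 2 each time)).
So the next tuple is [large; u; 80].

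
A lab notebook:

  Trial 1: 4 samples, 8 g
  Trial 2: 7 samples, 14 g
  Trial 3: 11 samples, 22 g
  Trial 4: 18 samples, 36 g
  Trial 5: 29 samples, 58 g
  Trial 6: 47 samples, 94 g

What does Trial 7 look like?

76 samples, 152 g

Samples: each term is the sum of the two before it; 4, 7, 11, 18, 29, 47 → 76.
G — always 2 × the samples: 8, 14, 22, 36, 58, 94 → 152.
Combining the parts gives 76 samples, 152 g.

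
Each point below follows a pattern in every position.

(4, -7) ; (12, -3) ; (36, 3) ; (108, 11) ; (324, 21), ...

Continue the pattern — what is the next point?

(972, 33)

First value — ×3 each step: 4, 12, 36, 108, 324 → 972.
Second value goes -7, -3, 3, 11, 21 → 33 (differences are 4, 6, 8, … (increasing by 2 each time)).
Putting it together: (972, 33).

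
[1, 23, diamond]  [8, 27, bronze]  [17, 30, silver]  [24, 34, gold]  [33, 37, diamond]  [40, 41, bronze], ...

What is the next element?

First value — alternating steps +7, +9, +7, +9, …: 1, 8, 17, 24, 33, 40 → 49.
For the second value, alternating steps +4, +3, +4, +3, …: 23, 27, 30, 34, 37, 41 → 44.
Rank goes diamond, bronze, silver, gold, diamond, bronze → silver (repeats diamond → bronze → silver → gold).
Putting it together: [49, 44, silver].

[49, 44, silver]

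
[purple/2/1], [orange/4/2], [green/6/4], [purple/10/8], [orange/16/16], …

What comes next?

Colour goes purple, orange, green, purple, orange → green (repeats purple → orange → green).
Second coordinate: 2, 4, 6, 10, 16 → 26 (each term is the sum of the two before it).
Third coordinate: 1, 2, 4, 8, 16 → 32 (×2 each step).
Putting it together: [green/26/32].

[green/26/32]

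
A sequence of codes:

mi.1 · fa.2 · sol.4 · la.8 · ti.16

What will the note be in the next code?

do

Note: runs through the solfège scale do→ti, so mi, fa, sol, la, ti → do.
Second component: 1, 2, 4, 8, 16 → 32 (×2 each step).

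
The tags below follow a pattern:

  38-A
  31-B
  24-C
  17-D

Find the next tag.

First component: 38, 31, 24, 17 → 10 (−7 each step).
Letter: letters move forward 1 place in the alphabet; A, B, C, D → E.
Putting it together: 10-E.

10-E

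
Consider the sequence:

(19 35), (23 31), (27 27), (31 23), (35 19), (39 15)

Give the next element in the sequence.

First value goes 19, 23, 27, 31, 35, 39 → 43 (+4 each step).
Second value: together with the first value always sums to 54, so 35, 31, 27, 23, 19, 15 → 11.
So the next element is (43 11).

(43 11)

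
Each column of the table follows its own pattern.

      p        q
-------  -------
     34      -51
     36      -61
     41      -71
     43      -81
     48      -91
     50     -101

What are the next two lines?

55  -111; 57  -121

Column p: alternating steps +2, +5, +2, +5, …, so 34, 36, 41, 43, 48, 50 → 55 → 57.
Column q — −10 each step: -51, -61, -71, -81, -91, -101 → -111 → -121.
Putting the parts together: 55  -111 and then 57  -121.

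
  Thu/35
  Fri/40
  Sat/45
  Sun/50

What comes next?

Day — runs through the weekdays Mon→Sun: Thu, Fri, Sat, Sun → Mon.
Second component — +5 each step: 35, 40, 45, 50 → 55.
Putting it together: Mon/55.

Mon/55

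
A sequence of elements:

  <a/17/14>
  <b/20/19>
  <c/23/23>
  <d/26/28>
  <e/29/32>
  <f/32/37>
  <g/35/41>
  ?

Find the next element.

For the letter, letters move forward 1 place in the alphabet: a, b, c, d, e, f, g → h.
Second coordinate: 17, 20, 23, 26, 29, 32, 35 → 38 (+3 each step).
Third coordinate — alternating steps +5, +4, +5, +4, …: 14, 19, 23, 28, 32, 37, 41 → 46.
So the next element is <h/38/46>.

<h/38/46>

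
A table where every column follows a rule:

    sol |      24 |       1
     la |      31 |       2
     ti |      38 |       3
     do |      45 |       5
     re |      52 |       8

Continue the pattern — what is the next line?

For the note, runs through the solfège scale do→ti: sol, la, ti, do, re → mi.
Second component goes 24, 31, 38, 45, 52 → 59 (+7 each step).
Third component: each term is the sum of the two before it; 1, 2, 3, 5, 8 → 13.
Putting it together: mi  59  13.

mi  59  13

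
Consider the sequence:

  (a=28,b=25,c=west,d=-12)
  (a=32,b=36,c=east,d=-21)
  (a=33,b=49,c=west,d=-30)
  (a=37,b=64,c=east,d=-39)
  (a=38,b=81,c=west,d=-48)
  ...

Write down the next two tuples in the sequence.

A: alternating steps +4, +1, +4, +1, …; 28, 32, 33, 37, 38 → 42 → 43.
B — perfect squares: 5², 6², 7², …: 25, 36, 49, 64, 81 → 100 → 121.
C — alternates west ↔ east: west, east, west, east, west → east → west.
D: −9 each step; -12, -21, -30, -39, -48 → -57 → -66.
Putting the parts together: (a=42,b=100,c=east,d=-57) and then (a=43,b=121,c=west,d=-66).

(a=42,b=100,c=east,d=-57), (a=43,b=121,c=west,d=-66)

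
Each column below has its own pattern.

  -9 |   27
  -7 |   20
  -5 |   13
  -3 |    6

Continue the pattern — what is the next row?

-1  -1

First component: +2 each step; -9, -7, -5, -3 → -1.
Second component: −7 each step, so 27, 20, 13, 6 → -1.
So the next row is -1  -1.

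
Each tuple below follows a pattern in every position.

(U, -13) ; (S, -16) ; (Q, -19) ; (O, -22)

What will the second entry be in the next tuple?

Second entry: −3 each step; -13, -16, -19, -22 → -25.

-25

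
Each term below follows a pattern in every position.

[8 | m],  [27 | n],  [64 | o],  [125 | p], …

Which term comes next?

First slot goes 8, 27, 64, 125 → 216 (perfect cubes: 2³, 3³, 4³, …).
Letter: letters move forward 1 place in the alphabet, so m, n, o, p → q.
Combining the parts gives [216 | q].

[216 | q]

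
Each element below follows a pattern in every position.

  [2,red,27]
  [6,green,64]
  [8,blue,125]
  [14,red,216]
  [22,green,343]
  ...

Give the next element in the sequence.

[36,blue,512]

First value — each term is the sum of the two before it: 2, 6, 8, 14, 22 → 36.
Colour: repeats red → green → blue, so red, green, blue, red, green → blue.
Third value: perfect cubes: 3³, 4³, 5³, …, so 27, 64, 125, 216, 343 → 512.
So the next element is [36,blue,512].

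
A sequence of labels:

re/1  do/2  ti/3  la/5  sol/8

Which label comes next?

Note: runs backward through the solfège scale do→ti; re, do, ti, la, sol → fa.
Second component: 1, 2, 3, 5, 8 → 13 (each term is the sum of the two before it).
So the next label is fa/13.

fa/13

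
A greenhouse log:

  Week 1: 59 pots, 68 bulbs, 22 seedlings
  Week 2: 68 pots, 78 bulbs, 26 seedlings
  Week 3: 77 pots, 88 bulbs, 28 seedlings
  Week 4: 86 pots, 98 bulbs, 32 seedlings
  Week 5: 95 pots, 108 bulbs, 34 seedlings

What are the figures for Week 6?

104 pots, 118 bulbs, 38 seedlings

For the pots, +9 each step: 59, 68, 77, 86, 95 → 104.
Bulbs: 68, 78, 88, 98, 108 → 118 (+10 each step).
Seedlings: 22, 26, 28, 32, 34 → 38 (alternating steps +4, +2, +4, +2, …).
Putting it together: 104 pots, 118 bulbs, 38 seedlings.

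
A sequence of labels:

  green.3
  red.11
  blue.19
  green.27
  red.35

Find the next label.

blue.43

Colour goes green, red, blue, green, red → blue (repeats green → red → blue).
Second component: 3, 11, 19, 27, 35 → 43 (+8 each step).
So the next label is blue.43.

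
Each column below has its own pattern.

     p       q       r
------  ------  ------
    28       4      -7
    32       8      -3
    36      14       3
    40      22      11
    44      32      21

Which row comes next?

48  44  33

For the column p, +4 each step: 28, 32, 36, 40, 44 → 48.
Column q goes 4, 8, 14, 22, 32 → 44 (differences are 4, 6, 8, … (increasing by 2 each time)).
Column r goes -7, -3, 3, 11, 21 → 33 (always 11 less than the column q).
Putting it together: 48  44  33.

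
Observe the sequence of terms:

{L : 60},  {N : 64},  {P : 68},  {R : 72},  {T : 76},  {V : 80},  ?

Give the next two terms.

For the letter, letters move forward 2 places in the alphabet: L, N, P, R, T, V → X → Z.
For the second entry, +4 each step: 60, 64, 68, 72, 76, 80 → 84 → 88.
Putting the parts together: {X : 84} and then {Z : 88}.

{X : 84}, {Z : 88}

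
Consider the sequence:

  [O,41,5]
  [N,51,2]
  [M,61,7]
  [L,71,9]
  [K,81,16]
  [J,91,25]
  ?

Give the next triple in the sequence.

Letter goes O, N, M, L, K, J → I (letters move back 1 place in the alphabet).
Second value: +10 each step; 41, 51, 61, 71, 81, 91 → 101.
Third value: 5, 2, 7, 9, 16, 25 → 41 (each term is the sum of the two before it).
So the next triple is [I,101,41].

[I,101,41]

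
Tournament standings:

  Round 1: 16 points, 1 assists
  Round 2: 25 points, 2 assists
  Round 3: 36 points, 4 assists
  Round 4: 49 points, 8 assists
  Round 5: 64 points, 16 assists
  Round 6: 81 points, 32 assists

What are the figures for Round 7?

100 points, 64 assists

Points: 16, 25, 36, 49, 64, 81 → 100 (perfect squares: 4², 5², 6², …).
Assists: ×2 each step; 1, 2, 4, 8, 16, 32 → 64.
Combining the parts gives 100 points, 64 assists.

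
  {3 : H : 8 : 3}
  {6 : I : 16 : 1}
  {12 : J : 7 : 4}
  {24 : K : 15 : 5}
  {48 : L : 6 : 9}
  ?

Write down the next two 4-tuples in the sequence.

{96 : M : 14 : 14}, {192 : N : 5 : 23}

First part: ×2 each step, so 3, 6, 12, 24, 48 → 96 → 192.
Letter goes H, I, J, K, L → M → N (letters move forward 1 place in the alphabet).
For the third part, alternating steps +8, −9, +8, −9, …: 8, 16, 7, 15, 6 → 14 → 5.
Fourth part: each term is the sum of the two before it, so 3, 1, 4, 5, 9 → 14 → 23.
Putting the parts together: {96 : M : 14 : 14} and then {192 : N : 5 : 23}.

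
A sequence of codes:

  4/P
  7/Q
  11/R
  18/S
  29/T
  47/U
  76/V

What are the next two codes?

123/W, 199/X

First component: each term is the sum of the two before it, so 4, 7, 11, 18, 29, 47, 76 → 123 → 199.
Letter — letters move forward 1 place in the alphabet: P, Q, R, S, T, U, V → W → X.
So the next two codes are 123/W and 199/X.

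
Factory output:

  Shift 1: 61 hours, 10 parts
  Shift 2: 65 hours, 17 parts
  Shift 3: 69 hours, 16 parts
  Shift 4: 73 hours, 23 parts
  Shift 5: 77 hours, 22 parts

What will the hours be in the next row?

81

For the hours, +4 each step: 61, 65, 69, 73, 77 → 81.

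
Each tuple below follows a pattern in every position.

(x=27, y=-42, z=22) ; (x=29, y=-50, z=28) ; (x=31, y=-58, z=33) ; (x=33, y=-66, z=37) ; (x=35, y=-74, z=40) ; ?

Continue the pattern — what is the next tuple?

X — +2 each step: 27, 29, 31, 33, 35 → 37.
Y goes -42, -50, -58, -66, -74 → -82 (−8 each step).
Z — differences are 6, 5, 4, … (decreasing by 1 each time): 22, 28, 33, 37, 40 → 42.
Putting it together: (x=37, y=-82, z=42).

(x=37, y=-82, z=42)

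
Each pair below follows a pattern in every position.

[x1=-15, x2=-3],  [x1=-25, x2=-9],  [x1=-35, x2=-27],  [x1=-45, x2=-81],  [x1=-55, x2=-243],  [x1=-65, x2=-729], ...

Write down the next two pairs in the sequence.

X1: −10 each step; -15, -25, -35, -45, -55, -65 → -75 → -85.
For the x2, ×3 each step: -3, -9, -27, -81, -243, -729 → -2187 → -6561.
So the next two pairs are [x1=-75, x2=-2187] and [x1=-85, x2=-6561].

[x1=-75, x2=-2187], [x1=-85, x2=-6561]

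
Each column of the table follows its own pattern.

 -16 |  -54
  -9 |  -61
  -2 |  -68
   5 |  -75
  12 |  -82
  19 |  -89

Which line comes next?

First component — +7 each step: -16, -9, -2, 5, 12, 19 → 26.
For the second component, −7 each step: -54, -61, -68, -75, -82, -89 → -96.
So the next line is 26  -96.

26  -96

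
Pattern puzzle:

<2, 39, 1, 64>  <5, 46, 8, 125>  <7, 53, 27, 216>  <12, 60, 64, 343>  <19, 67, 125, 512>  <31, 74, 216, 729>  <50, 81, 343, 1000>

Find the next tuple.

First slot: each term is the sum of the two before it, so 2, 5, 7, 12, 19, 31, 50 → 81.
For the second slot, +7 each step: 39, 46, 53, 60, 67, 74, 81 → 88.
For the third slot, perfect cubes: 1³, 2³, 3³, …: 1, 8, 27, 64, 125, 216, 343 → 512.
Fourth slot: perfect cubes: 4³, 5³, 6³, …; 64, 125, 216, 343, 512, 729, 1000 → 1331.
Combining the parts gives <81, 88, 512, 1331>.

<81, 88, 512, 1331>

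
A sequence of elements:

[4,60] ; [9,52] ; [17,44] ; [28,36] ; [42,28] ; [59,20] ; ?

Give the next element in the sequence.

[79,12]

First value — differences are 5, 8, 11, … (increasing by 3 each time): 4, 9, 17, 28, 42, 59 → 79.
Second value — −8 each step: 60, 52, 44, 36, 28, 20 → 12.
So the next element is [79,12].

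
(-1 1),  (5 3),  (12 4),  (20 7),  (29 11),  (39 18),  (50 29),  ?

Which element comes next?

First value — differences are 6, 7, 8, … (increasing by 1 each time): -1, 5, 12, 20, 29, 39, 50 → 62.
Second value: each term is the sum of the two before it, so 1, 3, 4, 7, 11, 18, 29 → 47.
Putting it together: (62 47).

(62 47)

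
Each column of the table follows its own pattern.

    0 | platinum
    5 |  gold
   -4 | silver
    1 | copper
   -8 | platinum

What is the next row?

-3  gold

First component — alternating steps +5, −9, +5, −9, …: 0, 5, -4, 1, -8 → -3.
Metal: repeats platinum → gold → silver → copper; platinum, gold, silver, copper, platinum → gold.
Combining the parts gives -3  gold.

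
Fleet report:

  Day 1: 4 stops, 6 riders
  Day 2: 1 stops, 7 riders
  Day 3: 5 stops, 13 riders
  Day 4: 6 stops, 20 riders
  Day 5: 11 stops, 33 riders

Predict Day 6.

17 stops, 53 riders

Stops: each term is the sum of the two before it; 4, 1, 5, 6, 11 → 17.
For the riders, each term is the sum of the two before it: 6, 7, 13, 20, 33 → 53.
So the next record is 17 stops, 53 riders.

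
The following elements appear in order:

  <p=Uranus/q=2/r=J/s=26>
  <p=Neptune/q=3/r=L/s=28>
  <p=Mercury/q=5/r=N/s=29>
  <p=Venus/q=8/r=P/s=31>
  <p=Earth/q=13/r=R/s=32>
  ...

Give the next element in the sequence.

<p=Mars/q=21/r=T/s=34>

P goes Uranus, Neptune, Mercury, Venus, Earth → Mars (runs through the planets Mercury→Neptune).
Q: each term is the sum of the two before it; 2, 3, 5, 8, 13 → 21.
R: letters move forward 2 places in the alphabet; J, L, N, P, R → T.
S goes 26, 28, 29, 31, 32 → 34 (alternating steps +2, +1, +2, +1, …).
Combining the parts gives <p=Mars/q=21/r=T/s=34>.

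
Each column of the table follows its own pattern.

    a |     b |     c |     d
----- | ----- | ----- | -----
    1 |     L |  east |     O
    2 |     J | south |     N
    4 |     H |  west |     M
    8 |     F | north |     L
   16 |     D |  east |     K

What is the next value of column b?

B

Column a — ×2 each step: 1, 2, 4, 8, 16 → 32.
For the column b, letters move back 2 places in the alphabet: L, J, H, F, D → B.
For the column c, repeats east → south → west → north: east, south, west, north, east → south.
Column d: O, N, M, L, K → J (letters move back 1 place in the alphabet).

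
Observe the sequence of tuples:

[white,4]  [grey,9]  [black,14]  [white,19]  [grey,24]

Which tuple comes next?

For the shade, repeats white → grey → black: white, grey, black, white, grey → black.
Second value: 4, 9, 14, 19, 24 → 29 (+5 each step).
Putting it together: [black,29].

[black,29]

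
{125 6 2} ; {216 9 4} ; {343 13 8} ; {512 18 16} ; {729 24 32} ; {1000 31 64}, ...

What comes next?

For the first part, perfect cubes: 5³, 6³, 7³, …: 125, 216, 343, 512, 729, 1000 → 1331.
Second part: 6, 9, 13, 18, 24, 31 → 39 (differences are 3, 4, 5, … (increasing by 1 each time)).
Third part: ×2 each step; 2, 4, 8, 16, 32, 64 → 128.
Putting it together: {1331 39 128}.

{1331 39 128}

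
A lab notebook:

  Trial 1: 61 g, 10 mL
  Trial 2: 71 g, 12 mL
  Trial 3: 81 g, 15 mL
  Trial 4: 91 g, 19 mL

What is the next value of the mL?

24

ML — differences are 2, 3, 4, … (increasing by 1 each time): 10, 12, 15, 19 → 24.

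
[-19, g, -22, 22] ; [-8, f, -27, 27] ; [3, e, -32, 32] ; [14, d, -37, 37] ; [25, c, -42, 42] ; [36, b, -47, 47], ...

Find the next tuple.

[47, a, -52, 52]

First part goes -19, -8, 3, 14, 25, 36 → 47 (+11 each step).
Letter: letters move back 1 place in the alphabet; g, f, e, d, c, b → a.
Third part — −5 each step: -22, -27, -32, -37, -42, -47 → -52.
Fourth part goes 22, 27, 32, 37, 42, 47 → 52 (always the negative of the third part).
Putting it together: [47, a, -52, 52].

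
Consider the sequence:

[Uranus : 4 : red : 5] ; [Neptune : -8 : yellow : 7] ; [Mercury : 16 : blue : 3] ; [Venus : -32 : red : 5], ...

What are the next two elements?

Planet: runs through the planets Mercury→Neptune, so Uranus, Neptune, Mercury, Venus → Earth → Mars.
Second coordinate goes 4, -8, 16, -32 → 64 → -128 (×(-2) each step).
Colour — repeats red → yellow → blue: red, yellow, blue, red → yellow → blue.
Fourth coordinate — alternating steps +2, −4, +2, −4, …: 5, 7, 3, 5 → 1 → 3.
So the next two elements are [Earth : 64 : yellow : 1] and [Mars : -128 : blue : 3].

[Earth : 64 : yellow : 1], [Mars : -128 : blue : 3]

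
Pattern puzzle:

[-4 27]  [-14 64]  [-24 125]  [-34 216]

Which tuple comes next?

First value goes -4, -14, -24, -34 → -44 (−10 each step).
Second value goes 27, 64, 125, 216 → 343 (perfect cubes: 3³, 4³, 5³, …).
So the next tuple is [-44 343].

[-44 343]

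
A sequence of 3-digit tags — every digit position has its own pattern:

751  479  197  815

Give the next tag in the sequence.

533

First digit: −3 each step, mod 10, so 7, 4, 1, 8 → 5.
For the second digit, +2 each step, mod 10: 5, 7, 9, 1 → 3.
For the third digit, −2 each step, mod 10: 1, 9, 7, 5 → 3.
So the next tag is 533.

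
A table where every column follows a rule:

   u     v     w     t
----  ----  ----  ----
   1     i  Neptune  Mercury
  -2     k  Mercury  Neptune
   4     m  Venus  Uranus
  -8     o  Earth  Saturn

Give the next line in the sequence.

Column u goes 1, -2, 4, -8 → 16 (×(-2) each step).
Column v: i, k, m, o → q (letters move forward 2 places in the alphabet).
Column w — runs through the planets Mercury→Neptune: Neptune, Mercury, Venus, Earth → Mars.
Column t: runs backward through the planets Mercury→Neptune; Mercury, Neptune, Uranus, Saturn → Jupiter.
So the next line is 16  q  Mars  Jupiter.

16  q  Mars  Jupiter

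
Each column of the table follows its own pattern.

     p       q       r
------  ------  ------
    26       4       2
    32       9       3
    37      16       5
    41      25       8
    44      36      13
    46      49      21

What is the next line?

For the column p, differences are 6, 5, 4, … (decreasing by 1 each time): 26, 32, 37, 41, 44, 46 → 47.
Column q — perfect squares: 2², 3², 4², …: 4, 9, 16, 25, 36, 49 → 64.
Column r: 2, 3, 5, 8, 13, 21 → 34 (each term is the sum of the two before it).
Combining the parts gives 47  64  34.

47  64  34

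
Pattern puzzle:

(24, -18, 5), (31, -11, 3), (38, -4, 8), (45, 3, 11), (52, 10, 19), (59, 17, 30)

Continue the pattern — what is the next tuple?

(66, 24, 49)

First component — +7 each step: 24, 31, 38, 45, 52, 59 → 66.
For the second component, +7 each step: -18, -11, -4, 3, 10, 17 → 24.
Third component: each term is the sum of the two before it; 5, 3, 8, 11, 19, 30 → 49.
Combining the parts gives (66, 24, 49).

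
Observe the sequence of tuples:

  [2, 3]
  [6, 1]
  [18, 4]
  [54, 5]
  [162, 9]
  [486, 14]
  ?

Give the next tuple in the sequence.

[1458, 23]

First component — ×3 each step: 2, 6, 18, 54, 162, 486 → 1458.
For the second component, each term is the sum of the two before it: 3, 1, 4, 5, 9, 14 → 23.
Combining the parts gives [1458, 23].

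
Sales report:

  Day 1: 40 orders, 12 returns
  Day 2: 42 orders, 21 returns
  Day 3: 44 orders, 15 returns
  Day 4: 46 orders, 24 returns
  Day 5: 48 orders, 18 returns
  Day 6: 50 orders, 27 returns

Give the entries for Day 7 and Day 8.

52 orders, 21 returns; 54 orders, 30 returns

Orders: +2 each step, so 40, 42, 44, 46, 48, 50 → 52 → 54.
Returns goes 12, 21, 15, 24, 18, 27 → 21 → 30 (alternating steps +9, −6, +9, −6, …).
So the next two rows are 52 orders, 21 returns and 54 orders, 30 returns.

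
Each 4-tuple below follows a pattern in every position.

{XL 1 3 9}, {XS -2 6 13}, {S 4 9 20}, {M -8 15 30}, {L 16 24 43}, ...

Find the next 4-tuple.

Size: runs through clothing sizes XS→XL, so XL, XS, S, M, L → XL.
Second entry: ×(-2) each step; 1, -2, 4, -8, 16 → -32.
For the third entry, each term is the sum of the two before it: 3, 6, 9, 15, 24 → 39.
Fourth entry: differences are 4, 7, 10, … (increasing by 3 each time), so 9, 13, 20, 30, 43 → 59.
Putting it together: {XL -32 39 59}.

{XL -32 39 59}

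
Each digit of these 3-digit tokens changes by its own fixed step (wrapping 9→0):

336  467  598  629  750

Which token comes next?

881

First digit — +1 each step, mod 10: 3, 4, 5, 6, 7 → 8.
Second digit — +3 each step, mod 10: 3, 6, 9, 2, 5 → 8.
Third digit goes 6, 7, 8, 9, 0 → 1 (+1 each step, mod 10).
Putting it together: 881.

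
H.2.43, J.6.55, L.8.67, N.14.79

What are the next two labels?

Letter: letters move forward 2 places in the alphabet; H, J, L, N → P → R.
Second component: each term is the sum of the two before it; 2, 6, 8, 14 → 22 → 36.
Third component: +12 each step; 43, 55, 67, 79 → 91 → 103.
Putting the parts together: P.22.91 and then R.36.103.

P.22.91 then R.36.103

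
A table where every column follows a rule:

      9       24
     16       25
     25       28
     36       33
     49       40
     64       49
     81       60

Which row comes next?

100  73

First component goes 9, 16, 25, 36, 49, 64, 81 → 100 (perfect squares: 3², 4², 5², …).
Second component: differences are 1, 3, 5, … (increasing by 2 each time); 24, 25, 28, 33, 40, 49, 60 → 73.
Putting it together: 100  73.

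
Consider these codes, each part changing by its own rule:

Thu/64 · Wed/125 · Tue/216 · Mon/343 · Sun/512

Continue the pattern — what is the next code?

Day: Thu, Wed, Tue, Mon, Sun → Sat (runs backward through the weekdays Mon→Sun).
Second component: perfect cubes: 4³, 5³, 6³, …, so 64, 125, 216, 343, 512 → 729.
Combining the parts gives Sat/729.

Sat/729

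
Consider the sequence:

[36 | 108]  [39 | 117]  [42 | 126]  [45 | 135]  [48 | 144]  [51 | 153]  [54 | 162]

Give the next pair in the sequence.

First slot goes 36, 39, 42, 45, 48, 51, 54 → 57 (+3 each step).
Second slot — always 3 × the first slot: 108, 117, 126, 135, 144, 153, 162 → 171.
So the next pair is [57 | 171].

[57 | 171]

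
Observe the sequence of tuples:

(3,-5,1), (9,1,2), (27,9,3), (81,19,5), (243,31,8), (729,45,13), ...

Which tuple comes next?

For the first value, ×3 each step: 3, 9, 27, 81, 243, 729 → 2187.
For the second value, differences are 6, 8, 10, … (increasing by 2 each time): -5, 1, 9, 19, 31, 45 → 61.
Third value: each term is the sum of the two before it; 1, 2, 3, 5, 8, 13 → 21.
Combining the parts gives (2187,61,21).

(2187,61,21)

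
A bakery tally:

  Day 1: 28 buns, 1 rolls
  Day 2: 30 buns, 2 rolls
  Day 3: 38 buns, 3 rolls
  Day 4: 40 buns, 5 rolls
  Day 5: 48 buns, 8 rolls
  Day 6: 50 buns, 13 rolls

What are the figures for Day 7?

For the buns, alternating steps +2, +8, +2, +8, …: 28, 30, 38, 40, 48, 50 → 58.
Rolls: 1, 2, 3, 5, 8, 13 → 21 (each term is the sum of the two before it).
Combining the parts gives 58 buns, 21 rolls.

58 buns, 21 rolls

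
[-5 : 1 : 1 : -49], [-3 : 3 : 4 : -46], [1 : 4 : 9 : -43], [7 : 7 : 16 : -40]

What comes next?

First entry — differences are 2, 4, 6, … (increasing by 2 each time): -5, -3, 1, 7 → 15.
Second entry: each term is the sum of the two before it, so 1, 3, 4, 7 → 11.
Third entry: 1, 4, 9, 16 → 25 (perfect squares: 1², 2², 3², …).
Fourth entry: -49, -46, -43, -40 → -37 (+3 each step).
So the next 4-tuple is [15 : 11 : 25 : -37].

[15 : 11 : 25 : -37]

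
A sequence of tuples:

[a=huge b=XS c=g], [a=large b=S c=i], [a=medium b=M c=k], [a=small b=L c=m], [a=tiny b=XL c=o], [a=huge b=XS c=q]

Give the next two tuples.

[a=large b=S c=s], [a=medium b=M c=u]

A: repeats huge → large → medium → small → tiny; huge, large, medium, small, tiny, huge → large → medium.
B — repeats XS → S → M → L → XL: XS, S, M, L, XL, XS → S → M.
C: letters move forward 2 places in the alphabet; g, i, k, m, o, q → s → u.
Putting the parts together: [a=large b=S c=s] and then [a=medium b=M c=u].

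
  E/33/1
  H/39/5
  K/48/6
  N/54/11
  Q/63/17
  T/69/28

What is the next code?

W/78/45

Letter: letters move forward 3 places in the alphabet, so E, H, K, N, Q, T → W.
Second component — alternating steps +6, +9, +6, +9, …: 33, 39, 48, 54, 63, 69 → 78.
Third component — each term is the sum of the two before it: 1, 5, 6, 11, 17, 28 → 45.
Combining the parts gives W/78/45.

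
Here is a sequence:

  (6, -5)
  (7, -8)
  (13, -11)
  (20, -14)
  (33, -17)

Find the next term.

First slot — each term is the sum of the two before it: 6, 7, 13, 20, 33 → 53.
Second slot — −3 each step: -5, -8, -11, -14, -17 → -20.
So the next term is (53, -20).

(53, -20)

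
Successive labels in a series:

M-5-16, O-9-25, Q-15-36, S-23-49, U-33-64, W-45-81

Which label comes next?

Letter goes M, O, Q, S, U, W → Y (letters move forward 2 places in the alphabet).
Second component goes 5, 9, 15, 23, 33, 45 → 59 (differences are 4, 6, 8, … (increasing by 2 each time)).
Third component: perfect squares: 4², 5², 6², …, so 16, 25, 36, 49, 64, 81 → 100.
Putting it together: Y-59-100.

Y-59-100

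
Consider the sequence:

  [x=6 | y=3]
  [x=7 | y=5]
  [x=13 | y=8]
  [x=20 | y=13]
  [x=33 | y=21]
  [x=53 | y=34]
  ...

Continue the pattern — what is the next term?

[x=86 | y=55]

X: 6, 7, 13, 20, 33, 53 → 86 (each term is the sum of the two before it).
Y goes 3, 5, 8, 13, 21, 34 → 55 (each term is the sum of the two before it).
Putting it together: [x=86 | y=55].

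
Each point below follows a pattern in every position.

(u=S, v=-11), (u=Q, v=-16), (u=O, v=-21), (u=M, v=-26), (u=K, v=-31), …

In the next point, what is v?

-36

U: letters move back 2 places in the alphabet; S, Q, O, M, K → I.
V: −5 each step; -11, -16, -21, -26, -31 → -36.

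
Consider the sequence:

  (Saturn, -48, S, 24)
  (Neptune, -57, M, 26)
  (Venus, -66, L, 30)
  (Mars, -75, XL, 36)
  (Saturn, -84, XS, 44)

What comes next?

Planet: Saturn, Neptune, Venus, Mars, Saturn → Neptune (repeats Saturn → Neptune → Venus → Mars).
Second value: −9 each step, so -48, -57, -66, -75, -84 → -93.
Size: runs through clothing sizes XS→XL, so S, M, L, XL, XS → S.
For the fourth value, differences are 2, 4, 6, … (increasing by 2 each time): 24, 26, 30, 36, 44 → 54.
Putting it together: (Neptune, -93, S, 54).

(Neptune, -93, S, 54)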